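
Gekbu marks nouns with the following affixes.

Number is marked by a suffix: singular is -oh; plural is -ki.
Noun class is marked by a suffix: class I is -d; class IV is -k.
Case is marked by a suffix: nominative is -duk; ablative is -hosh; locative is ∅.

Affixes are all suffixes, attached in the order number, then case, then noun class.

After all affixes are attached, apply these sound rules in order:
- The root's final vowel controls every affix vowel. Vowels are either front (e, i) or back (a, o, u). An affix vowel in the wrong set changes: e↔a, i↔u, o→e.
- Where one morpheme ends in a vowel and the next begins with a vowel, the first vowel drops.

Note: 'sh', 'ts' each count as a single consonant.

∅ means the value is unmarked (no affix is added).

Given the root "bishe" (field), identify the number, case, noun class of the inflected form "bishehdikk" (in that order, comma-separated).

Segment: bishe-oh-duk-k.
number: -oh → singular.
case: -duk → nominative.
noun class: -k → class IV.

singular, nominative, class IV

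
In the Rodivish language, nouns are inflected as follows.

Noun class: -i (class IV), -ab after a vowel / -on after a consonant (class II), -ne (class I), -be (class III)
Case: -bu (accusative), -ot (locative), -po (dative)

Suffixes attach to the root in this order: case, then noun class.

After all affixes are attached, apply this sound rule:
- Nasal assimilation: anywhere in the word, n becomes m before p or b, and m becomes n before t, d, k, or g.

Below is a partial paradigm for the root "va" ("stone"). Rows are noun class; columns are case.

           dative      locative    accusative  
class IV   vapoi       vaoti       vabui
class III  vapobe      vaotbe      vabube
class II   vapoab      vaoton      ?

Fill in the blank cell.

Attach case accusative -bu → vabu.
Attach noun class class II -ab (after vowel 'u') → vabuab.
Nasal assimilation: no change.

vabuab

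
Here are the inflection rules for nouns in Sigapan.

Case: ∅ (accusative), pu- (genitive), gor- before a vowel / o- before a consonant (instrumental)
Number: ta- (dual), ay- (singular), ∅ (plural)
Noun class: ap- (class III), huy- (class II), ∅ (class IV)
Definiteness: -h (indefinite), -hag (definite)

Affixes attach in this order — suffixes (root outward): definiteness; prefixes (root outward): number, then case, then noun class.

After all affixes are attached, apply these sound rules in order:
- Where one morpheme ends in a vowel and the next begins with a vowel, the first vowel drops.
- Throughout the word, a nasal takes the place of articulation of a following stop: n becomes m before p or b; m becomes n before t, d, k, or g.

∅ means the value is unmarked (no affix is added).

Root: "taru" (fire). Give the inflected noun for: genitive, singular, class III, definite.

appaytaruhag

Attach number singular ay- → aytaru.
Attach case genitive pu- → puaytaru.
Attach definiteness definite -hag → puaytaruhag.
Attach noun class class III ap- → appuaytaruhag.
Apply vowel deletion: appuaytaruhag → appaytaruhag.
Nasal assimilation: no change.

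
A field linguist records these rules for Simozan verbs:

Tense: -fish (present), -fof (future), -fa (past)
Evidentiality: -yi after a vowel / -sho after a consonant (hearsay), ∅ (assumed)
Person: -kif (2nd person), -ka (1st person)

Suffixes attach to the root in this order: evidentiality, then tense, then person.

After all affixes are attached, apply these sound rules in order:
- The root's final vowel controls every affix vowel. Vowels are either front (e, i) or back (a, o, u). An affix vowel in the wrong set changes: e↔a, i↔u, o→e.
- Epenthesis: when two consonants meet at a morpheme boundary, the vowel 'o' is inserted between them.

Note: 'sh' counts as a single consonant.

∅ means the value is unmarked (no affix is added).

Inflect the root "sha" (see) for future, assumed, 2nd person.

evidentiality = assumed: zero marking, form stays sha.
Attach tense future -fof → shafof.
Attach person 2nd person -kif → shafofkif.
Apply vowel harmony: shafofkif → shafofkuf.
Apply epenthesis: shafofkuf → shafofokuf.

shafofokuf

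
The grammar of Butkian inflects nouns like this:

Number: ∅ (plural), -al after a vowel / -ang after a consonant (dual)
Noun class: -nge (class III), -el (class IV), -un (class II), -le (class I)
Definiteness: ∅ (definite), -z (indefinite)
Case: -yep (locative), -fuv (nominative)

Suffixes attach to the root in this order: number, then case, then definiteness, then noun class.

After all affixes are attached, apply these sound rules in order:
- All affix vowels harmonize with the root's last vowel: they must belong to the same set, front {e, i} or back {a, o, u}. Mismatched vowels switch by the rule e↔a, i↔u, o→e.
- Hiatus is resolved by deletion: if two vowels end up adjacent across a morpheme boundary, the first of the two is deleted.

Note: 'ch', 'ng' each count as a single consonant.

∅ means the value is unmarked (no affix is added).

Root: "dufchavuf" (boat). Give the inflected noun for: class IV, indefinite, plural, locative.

number = plural: zero marking, form stays dufchavuf.
Attach case locative -yep → dufchavufyep.
Attach definiteness indefinite -z → dufchavufyepz.
Attach noun class class IV -el → dufchavufyepzel.
Apply vowel harmony: dufchavufyepzel → dufchavufyapzal.
Vowel deletion: no change.

dufchavufyapzal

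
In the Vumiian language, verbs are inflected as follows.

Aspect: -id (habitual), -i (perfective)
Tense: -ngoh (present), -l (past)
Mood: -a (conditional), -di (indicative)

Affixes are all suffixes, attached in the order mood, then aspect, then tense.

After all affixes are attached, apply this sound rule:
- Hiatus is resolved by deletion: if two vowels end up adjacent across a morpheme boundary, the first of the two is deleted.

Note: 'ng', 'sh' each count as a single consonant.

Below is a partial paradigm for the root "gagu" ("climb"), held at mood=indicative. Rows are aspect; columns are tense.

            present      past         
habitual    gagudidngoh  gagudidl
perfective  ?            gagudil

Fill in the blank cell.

Attach mood indicative -di → gagudi.
Attach aspect perfective -i → gagudii.
Attach tense present -ngoh → gagudiingoh.
Apply vowel deletion: gagudiingoh → gagudingoh.

gagudingoh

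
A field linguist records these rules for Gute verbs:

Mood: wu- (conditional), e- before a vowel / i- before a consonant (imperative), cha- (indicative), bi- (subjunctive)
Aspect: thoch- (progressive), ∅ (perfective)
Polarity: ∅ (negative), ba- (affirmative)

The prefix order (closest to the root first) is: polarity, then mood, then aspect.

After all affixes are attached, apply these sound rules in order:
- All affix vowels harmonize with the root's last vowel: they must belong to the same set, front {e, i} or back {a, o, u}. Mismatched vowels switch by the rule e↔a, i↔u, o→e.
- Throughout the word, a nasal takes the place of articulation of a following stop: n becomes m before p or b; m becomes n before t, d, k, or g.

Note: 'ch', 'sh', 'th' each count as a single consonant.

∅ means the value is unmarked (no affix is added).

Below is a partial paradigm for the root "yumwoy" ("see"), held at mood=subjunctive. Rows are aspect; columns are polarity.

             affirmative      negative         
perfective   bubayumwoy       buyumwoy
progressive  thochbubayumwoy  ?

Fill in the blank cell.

polarity = negative: zero marking, form stays yumwoy.
Attach mood subjunctive bi- → biyumwoy.
Attach aspect progressive thoch- → thochbiyumwoy.
Apply vowel harmony: thochbiyumwoy → thochbuyumwoy.
Nasal assimilation: no change.

thochbuyumwoy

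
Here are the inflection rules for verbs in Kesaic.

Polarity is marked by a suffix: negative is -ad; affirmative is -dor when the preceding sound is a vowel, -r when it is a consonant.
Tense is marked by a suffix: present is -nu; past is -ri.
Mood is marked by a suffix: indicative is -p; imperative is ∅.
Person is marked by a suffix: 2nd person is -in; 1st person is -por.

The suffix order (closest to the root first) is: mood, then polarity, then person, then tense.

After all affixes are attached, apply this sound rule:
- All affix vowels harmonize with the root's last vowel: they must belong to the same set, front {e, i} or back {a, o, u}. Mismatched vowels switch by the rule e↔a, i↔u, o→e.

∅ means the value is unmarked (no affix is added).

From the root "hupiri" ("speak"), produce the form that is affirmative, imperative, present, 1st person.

mood = imperative: zero marking, form stays hupiri.
Attach polarity affirmative -dor (after vowel 'i') → hupiridor.
Attach person 1st person -por → hupiridorpor.
Attach tense present -nu → hupiridorpornu.
Apply vowel harmony: hupiridorpornu → hupiriderperni.

hupiriderperni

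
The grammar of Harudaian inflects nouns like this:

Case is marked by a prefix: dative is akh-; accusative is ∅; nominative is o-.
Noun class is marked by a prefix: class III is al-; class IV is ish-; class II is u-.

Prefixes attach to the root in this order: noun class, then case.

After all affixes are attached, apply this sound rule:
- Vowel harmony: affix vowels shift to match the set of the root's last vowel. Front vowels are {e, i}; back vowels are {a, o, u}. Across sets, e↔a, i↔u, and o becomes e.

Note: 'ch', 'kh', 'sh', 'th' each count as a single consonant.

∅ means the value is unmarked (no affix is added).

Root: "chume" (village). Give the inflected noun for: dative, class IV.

ekhishchume

Attach noun class class IV ish- → ishchume.
Attach case dative akh- → akhishchume.
Apply vowel harmony: akhishchume → ekhishchume.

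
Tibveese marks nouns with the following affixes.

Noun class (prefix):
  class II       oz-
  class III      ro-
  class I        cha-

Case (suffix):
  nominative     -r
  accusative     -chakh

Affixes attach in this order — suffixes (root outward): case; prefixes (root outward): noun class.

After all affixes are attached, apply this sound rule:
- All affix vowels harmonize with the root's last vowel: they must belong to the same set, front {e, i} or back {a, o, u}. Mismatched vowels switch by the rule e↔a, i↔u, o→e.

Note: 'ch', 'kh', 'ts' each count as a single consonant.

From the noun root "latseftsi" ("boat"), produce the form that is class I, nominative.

chelatseftsir

Attach noun class class I cha- → chalatseftsi.
Attach case nominative -r → chalatseftsir.
Apply vowel harmony: chalatseftsir → chelatseftsir.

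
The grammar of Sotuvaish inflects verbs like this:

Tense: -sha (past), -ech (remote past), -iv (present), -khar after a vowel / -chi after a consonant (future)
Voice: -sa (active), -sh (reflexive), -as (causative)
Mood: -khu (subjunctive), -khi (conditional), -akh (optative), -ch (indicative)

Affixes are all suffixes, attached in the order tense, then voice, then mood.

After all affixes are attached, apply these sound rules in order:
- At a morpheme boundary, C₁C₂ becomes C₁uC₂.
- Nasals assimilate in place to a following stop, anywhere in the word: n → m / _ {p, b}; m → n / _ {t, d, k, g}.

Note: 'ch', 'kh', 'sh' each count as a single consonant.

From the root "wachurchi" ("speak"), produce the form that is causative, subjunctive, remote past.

Attach tense remote past -ech → wachurchiech.
Attach voice causative -as → wachurchiechas.
Attach mood subjunctive -khu → wachurchiechaskhu.
Apply epenthesis: wachurchiechaskhu → wachurchiechasukhu.
Nasal assimilation: no change.

wachurchiechasukhu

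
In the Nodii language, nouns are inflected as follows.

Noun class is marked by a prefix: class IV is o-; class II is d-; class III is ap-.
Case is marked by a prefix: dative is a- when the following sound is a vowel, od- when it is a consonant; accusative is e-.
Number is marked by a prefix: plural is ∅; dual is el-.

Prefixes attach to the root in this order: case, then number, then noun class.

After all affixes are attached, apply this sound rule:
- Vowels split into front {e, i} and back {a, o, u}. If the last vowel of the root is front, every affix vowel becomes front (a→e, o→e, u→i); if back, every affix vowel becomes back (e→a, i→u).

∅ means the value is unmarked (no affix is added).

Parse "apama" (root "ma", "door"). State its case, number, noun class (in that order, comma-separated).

Segment: ap-e-ma.
case: e- → accusative.
number: ∅ → plural.
noun class: ap- → class III.

accusative, plural, class III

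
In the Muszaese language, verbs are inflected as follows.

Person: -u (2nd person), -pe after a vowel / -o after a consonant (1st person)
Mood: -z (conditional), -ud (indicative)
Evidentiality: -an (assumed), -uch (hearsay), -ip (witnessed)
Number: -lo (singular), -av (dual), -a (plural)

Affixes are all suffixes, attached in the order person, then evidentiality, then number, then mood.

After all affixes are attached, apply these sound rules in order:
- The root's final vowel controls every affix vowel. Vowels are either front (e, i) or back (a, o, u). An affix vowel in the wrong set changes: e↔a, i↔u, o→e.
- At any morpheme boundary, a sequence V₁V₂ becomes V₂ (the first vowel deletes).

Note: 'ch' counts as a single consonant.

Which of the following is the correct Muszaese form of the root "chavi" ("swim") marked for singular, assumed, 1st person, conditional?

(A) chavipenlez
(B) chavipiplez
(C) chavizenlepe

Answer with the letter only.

A

Attach person 1st person -pe (after vowel 'i') → chavipe.
Attach evidentiality assumed -an → chavipean.
Attach number singular -lo → chavipeanlo.
Attach mood conditional -z → chavipeanloz.
Apply vowel harmony: chavipeanloz → chavipeenlez.
Apply vowel deletion: chavipeenlez → chavipenlez.
So the correct form is chavipenlez, option (A).
(C) chavizenlepe is wrong: it has the affixes in the wrong order.
(B) chavipiplez is wrong: it uses witnessed instead of assumed for evidentiality.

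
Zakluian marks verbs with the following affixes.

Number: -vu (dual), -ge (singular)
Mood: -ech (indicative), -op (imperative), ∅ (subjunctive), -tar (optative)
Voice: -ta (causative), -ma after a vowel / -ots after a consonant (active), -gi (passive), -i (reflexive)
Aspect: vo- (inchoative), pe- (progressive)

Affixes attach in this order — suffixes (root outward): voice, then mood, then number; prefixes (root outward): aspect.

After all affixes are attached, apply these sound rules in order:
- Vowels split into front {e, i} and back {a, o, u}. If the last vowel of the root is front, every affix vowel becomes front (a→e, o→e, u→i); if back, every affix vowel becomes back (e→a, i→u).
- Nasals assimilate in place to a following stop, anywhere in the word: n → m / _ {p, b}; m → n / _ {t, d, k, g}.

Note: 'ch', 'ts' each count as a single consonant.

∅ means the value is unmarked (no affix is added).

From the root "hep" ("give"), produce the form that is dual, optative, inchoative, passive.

vehepgitervi

Attach voice passive -gi → hepgi.
Attach aspect inchoative vo- → vohepgi.
Attach mood optative -tar → vohepgitar.
Attach number dual -vu → vohepgitarvu.
Apply vowel harmony: vohepgitarvu → vehepgitervi.
Nasal assimilation: no change.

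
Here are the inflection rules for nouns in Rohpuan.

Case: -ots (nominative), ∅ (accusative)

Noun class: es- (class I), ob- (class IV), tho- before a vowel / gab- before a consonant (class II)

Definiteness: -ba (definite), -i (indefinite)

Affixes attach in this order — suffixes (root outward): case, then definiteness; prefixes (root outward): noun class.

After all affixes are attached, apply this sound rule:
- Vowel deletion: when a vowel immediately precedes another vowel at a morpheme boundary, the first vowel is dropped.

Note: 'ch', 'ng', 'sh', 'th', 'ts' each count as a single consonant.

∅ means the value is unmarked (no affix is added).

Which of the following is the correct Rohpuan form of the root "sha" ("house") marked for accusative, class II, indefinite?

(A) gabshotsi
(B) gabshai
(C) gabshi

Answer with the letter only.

C

case = accusative: zero marking, form stays sha.
Attach noun class class II gab- (before consonant 'sh') → gabsha.
Attach definiteness indefinite -i → gabshai.
Apply vowel deletion: gabshai → gabshi.
So the correct form is gabshi, option (C).
(B) gabshai is wrong: it fails to apply the sound rule(s).
(A) gabshotsi is wrong: it uses nominative instead of accusative for case.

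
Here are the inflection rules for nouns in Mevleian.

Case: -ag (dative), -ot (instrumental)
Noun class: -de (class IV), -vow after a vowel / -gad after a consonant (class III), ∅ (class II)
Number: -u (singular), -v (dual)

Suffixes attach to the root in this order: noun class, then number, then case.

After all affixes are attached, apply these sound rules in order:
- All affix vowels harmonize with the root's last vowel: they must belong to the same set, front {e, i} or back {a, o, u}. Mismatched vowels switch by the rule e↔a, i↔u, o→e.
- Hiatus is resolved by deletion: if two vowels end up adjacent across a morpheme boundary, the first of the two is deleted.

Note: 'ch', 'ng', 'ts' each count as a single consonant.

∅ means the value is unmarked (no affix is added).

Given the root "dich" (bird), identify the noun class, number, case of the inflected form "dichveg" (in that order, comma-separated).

Segment: dich-v-ag.
noun class: ∅ → class II.
number: -v → dual.
case: -ag → dative.

class II, dual, dative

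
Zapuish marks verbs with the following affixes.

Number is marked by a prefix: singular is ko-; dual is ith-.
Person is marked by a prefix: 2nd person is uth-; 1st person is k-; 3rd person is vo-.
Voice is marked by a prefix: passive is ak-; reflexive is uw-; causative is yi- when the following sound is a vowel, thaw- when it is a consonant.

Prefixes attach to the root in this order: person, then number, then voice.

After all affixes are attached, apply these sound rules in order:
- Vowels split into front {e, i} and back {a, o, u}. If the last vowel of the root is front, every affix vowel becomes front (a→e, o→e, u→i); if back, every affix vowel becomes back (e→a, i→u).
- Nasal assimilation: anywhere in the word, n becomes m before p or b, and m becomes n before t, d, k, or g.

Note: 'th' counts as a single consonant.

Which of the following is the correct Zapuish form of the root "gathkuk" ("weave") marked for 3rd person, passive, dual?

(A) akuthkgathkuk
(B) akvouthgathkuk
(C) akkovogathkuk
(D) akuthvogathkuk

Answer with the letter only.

D

Attach person 3rd person vo- → vogathkuk.
Attach number dual ith- → ithvogathkuk.
Attach voice passive ak- → akithvogathkuk.
Apply vowel harmony: akithvogathkuk → akuthvogathkuk.
Nasal assimilation: no change.
So the correct form is akuthvogathkuk, option (D).
(A) akuthkgathkuk is wrong: it uses 1st person instead of 3rd person for person.
(C) akkovogathkuk is wrong: it uses singular instead of dual for number.
(B) akvouthgathkuk is wrong: it has the affixes in the wrong order.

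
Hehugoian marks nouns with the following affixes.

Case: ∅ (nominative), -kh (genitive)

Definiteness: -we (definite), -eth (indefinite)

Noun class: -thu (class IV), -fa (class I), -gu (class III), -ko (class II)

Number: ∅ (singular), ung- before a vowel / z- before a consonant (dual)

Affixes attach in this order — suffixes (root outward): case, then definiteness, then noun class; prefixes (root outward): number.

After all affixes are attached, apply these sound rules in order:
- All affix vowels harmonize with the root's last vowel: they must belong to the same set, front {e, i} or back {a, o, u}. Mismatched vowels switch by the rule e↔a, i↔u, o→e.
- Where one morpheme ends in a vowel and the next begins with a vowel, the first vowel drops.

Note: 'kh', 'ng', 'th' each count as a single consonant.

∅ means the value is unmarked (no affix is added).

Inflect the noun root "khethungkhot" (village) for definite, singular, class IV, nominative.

number = singular: zero marking, form stays khethungkhot.
case = nominative: zero marking, form stays khethungkhot.
Attach definiteness definite -we → khethungkhotwe.
Attach noun class class IV -thu → khethungkhotwethu.
Apply vowel harmony: khethungkhotwethu → khethungkhotwathu.
Vowel deletion: no change.

khethungkhotwathu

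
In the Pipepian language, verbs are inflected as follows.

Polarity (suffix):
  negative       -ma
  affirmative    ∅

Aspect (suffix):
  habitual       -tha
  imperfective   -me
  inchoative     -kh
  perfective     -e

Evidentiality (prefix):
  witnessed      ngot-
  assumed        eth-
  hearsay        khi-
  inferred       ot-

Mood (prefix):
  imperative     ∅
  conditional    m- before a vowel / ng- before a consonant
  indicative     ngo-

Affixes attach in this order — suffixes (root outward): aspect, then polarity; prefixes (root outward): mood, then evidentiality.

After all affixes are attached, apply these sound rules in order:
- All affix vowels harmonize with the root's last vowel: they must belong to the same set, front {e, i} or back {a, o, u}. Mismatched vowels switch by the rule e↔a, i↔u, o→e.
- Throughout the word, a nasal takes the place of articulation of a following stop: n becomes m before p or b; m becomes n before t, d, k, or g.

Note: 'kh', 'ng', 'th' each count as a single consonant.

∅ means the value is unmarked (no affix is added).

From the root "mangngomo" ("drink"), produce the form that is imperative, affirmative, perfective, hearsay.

khumangngomoa

mood = imperative: zero marking, form stays mangngomo.
Attach aspect perfective -e → mangngomoe.
Attach evidentiality hearsay khi- → khimangngomoe.
polarity = affirmative: zero marking, form stays khimangngomoe.
Apply vowel harmony: khimangngomoe → khumangngomoa.
Nasal assimilation: no change.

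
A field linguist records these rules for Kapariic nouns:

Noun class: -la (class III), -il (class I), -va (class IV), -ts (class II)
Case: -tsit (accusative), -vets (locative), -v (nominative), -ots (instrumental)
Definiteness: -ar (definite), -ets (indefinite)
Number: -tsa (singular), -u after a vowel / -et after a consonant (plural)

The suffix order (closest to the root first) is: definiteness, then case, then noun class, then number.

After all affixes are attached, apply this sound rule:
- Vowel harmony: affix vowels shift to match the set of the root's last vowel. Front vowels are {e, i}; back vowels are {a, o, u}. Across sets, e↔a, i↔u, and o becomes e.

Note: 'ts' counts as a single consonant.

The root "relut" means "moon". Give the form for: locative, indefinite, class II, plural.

relutatsvatstsat

Attach definiteness indefinite -ets → relutets.
Attach case locative -vets → relutetsvets.
Attach noun class class II -ts → relutetsvetsts.
Attach number plural -et (after consonant 'ts') → relutetsvetstset.
Apply vowel harmony: relutetsvetstset → relutatsvatstsat.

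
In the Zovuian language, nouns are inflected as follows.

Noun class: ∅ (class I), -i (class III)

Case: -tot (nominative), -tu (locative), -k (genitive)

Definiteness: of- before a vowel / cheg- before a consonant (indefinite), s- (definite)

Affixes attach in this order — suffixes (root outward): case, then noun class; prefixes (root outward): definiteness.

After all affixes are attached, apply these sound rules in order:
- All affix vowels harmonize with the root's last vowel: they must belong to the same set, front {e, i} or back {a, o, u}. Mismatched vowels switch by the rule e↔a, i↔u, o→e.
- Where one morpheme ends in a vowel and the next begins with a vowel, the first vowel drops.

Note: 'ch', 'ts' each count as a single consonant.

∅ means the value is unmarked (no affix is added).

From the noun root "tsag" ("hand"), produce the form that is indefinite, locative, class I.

chagtsagtu

Attach definiteness indefinite cheg- (before consonant 'ts') → chegtsag.
Attach case locative -tu → chegtsagtu.
noun class = class I: zero marking, form stays chegtsagtu.
Apply vowel harmony: chegtsagtu → chagtsagtu.
Vowel deletion: no change.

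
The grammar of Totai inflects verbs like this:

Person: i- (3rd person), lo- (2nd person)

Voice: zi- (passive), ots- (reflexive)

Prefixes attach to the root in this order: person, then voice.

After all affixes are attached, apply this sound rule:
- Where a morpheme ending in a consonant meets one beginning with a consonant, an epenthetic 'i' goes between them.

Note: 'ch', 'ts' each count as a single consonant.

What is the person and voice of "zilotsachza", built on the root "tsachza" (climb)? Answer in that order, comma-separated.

Segment: zi-lo-tsachza.
person: lo- → 2nd person.
voice: zi- → passive.

2nd person, passive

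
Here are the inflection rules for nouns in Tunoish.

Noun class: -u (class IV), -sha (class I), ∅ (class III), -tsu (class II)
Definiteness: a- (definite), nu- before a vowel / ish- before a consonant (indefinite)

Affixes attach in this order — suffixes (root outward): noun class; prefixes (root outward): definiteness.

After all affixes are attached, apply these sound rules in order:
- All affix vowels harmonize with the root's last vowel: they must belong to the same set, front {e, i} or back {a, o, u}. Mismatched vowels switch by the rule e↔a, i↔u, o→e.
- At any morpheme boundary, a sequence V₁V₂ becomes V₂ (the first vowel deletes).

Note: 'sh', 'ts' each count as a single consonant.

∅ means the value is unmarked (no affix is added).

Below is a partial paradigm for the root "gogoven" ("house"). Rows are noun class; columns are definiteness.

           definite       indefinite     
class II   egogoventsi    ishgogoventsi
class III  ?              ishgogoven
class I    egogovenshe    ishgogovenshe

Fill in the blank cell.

egogoven

Attach definiteness definite a- → agogoven.
noun class = class III: zero marking, form stays agogoven.
Apply vowel harmony: agogoven → egogoven.
Vowel deletion: no change.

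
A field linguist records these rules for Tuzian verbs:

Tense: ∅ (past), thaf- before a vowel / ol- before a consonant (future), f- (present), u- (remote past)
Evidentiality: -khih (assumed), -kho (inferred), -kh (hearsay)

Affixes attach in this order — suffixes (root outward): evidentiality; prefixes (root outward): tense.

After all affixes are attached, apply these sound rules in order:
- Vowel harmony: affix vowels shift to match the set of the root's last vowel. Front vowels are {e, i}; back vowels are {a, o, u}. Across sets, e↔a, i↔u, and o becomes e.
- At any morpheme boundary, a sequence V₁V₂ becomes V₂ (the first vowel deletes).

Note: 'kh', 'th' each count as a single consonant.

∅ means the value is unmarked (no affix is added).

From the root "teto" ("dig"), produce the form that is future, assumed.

oltetokhuh

Attach evidentiality assumed -khih → tetokhih.
Attach tense future ol- (before consonant 't') → oltetokhih.
Apply vowel harmony: oltetokhih → oltetokhuh.
Vowel deletion: no change.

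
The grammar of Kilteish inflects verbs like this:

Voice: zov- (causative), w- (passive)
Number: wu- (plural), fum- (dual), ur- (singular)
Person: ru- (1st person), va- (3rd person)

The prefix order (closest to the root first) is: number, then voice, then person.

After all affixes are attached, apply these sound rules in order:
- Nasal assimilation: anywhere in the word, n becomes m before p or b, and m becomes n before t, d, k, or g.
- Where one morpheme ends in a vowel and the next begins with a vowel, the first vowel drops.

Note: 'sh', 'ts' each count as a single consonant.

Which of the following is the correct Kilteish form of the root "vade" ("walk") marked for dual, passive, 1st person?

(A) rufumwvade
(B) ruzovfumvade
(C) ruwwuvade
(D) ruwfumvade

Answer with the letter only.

D

Attach number dual fum- → fumvade.
Attach voice passive w- → wfumvade.
Attach person 1st person ru- → ruwfumvade.
Nasal assimilation: no change.
Vowel deletion: no change.
So the correct form is ruwfumvade, option (D).
(C) ruwwuvade is wrong: it uses plural instead of dual for number.
(B) ruzovfumvade is wrong: it uses causative instead of passive for voice.
(A) rufumwvade is wrong: it has the affixes in the wrong order.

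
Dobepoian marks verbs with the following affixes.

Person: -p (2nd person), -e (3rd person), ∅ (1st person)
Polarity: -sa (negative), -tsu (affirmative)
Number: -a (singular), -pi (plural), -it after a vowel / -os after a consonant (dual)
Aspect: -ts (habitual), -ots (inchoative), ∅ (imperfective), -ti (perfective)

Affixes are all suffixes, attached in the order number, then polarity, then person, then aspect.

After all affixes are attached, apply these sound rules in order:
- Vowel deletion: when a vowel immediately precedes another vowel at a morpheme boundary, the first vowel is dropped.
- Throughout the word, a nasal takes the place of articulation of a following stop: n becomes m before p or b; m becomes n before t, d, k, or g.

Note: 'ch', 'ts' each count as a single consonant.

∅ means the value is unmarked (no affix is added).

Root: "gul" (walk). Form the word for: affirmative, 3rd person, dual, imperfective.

Attach number dual -os (after consonant 'l') → gulos.
Attach polarity affirmative -tsu → gulostsu.
Attach person 3rd person -e → gulostsue.
aspect = imperfective: zero marking, form stays gulostsue.
Apply vowel deletion: gulostsue → gulostse.
Nasal assimilation: no change.

gulostse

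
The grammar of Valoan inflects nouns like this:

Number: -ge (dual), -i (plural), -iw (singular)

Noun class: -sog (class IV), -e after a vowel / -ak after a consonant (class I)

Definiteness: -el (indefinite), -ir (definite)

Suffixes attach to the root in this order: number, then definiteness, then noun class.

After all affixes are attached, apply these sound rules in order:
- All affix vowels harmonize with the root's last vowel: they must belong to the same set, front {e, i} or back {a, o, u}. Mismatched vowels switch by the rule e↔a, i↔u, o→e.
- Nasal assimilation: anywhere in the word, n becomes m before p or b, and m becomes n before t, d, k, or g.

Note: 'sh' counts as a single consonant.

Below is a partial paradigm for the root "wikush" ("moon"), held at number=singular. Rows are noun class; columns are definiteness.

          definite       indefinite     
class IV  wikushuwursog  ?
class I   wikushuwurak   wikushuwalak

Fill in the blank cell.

Attach number singular -iw → wikushiw.
Attach definiteness indefinite -el → wikushiwel.
Attach noun class class IV -sog → wikushiwelsog.
Apply vowel harmony: wikushiwelsog → wikushuwalsog.
Nasal assimilation: no change.

wikushuwalsog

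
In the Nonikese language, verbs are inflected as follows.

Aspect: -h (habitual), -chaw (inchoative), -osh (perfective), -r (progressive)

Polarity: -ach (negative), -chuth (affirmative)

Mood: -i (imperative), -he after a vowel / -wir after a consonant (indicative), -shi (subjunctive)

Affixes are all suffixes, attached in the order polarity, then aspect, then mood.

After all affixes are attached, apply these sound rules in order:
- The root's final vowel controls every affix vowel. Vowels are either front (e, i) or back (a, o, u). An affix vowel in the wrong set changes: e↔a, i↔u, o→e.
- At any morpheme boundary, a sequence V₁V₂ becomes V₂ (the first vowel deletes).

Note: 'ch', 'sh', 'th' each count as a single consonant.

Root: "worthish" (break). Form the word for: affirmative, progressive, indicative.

worthishchithrwir

Attach polarity affirmative -chuth → worthishchuth.
Attach aspect progressive -r → worthishchuthr.
Attach mood indicative -wir (after consonant 'r') → worthishchuthrwir.
Apply vowel harmony: worthishchuthrwir → worthishchithrwir.
Vowel deletion: no change.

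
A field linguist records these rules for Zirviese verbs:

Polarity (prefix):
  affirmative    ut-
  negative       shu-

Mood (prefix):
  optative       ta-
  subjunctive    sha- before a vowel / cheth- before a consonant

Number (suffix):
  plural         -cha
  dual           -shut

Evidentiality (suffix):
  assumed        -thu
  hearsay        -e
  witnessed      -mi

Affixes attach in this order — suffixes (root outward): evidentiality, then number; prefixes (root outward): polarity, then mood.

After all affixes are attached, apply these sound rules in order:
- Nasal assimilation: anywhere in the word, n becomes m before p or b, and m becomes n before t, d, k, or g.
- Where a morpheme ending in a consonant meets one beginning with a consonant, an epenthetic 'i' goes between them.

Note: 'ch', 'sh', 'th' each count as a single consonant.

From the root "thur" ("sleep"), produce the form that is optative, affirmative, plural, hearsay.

tautithurecha

Attach evidentiality hearsay -e → thure.
Attach polarity affirmative ut- → utthure.
Attach mood optative ta- → tautthure.
Attach number plural -cha → tautthurecha.
Nasal assimilation: no change.
Apply epenthesis: tautthurecha → tautithurecha.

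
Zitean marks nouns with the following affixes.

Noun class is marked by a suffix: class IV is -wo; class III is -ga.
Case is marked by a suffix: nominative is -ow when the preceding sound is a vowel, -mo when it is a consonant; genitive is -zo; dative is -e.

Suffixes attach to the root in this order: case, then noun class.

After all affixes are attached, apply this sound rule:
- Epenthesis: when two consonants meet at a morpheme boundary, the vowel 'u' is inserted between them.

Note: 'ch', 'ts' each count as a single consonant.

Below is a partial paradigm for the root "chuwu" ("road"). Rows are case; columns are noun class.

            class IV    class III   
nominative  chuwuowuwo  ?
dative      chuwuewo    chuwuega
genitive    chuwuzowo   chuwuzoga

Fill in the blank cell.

Attach case nominative -ow (after vowel 'u') → chuwuow.
Attach noun class class III -ga → chuwuowga.
Apply epenthesis: chuwuowga → chuwuowuga.

chuwuowuga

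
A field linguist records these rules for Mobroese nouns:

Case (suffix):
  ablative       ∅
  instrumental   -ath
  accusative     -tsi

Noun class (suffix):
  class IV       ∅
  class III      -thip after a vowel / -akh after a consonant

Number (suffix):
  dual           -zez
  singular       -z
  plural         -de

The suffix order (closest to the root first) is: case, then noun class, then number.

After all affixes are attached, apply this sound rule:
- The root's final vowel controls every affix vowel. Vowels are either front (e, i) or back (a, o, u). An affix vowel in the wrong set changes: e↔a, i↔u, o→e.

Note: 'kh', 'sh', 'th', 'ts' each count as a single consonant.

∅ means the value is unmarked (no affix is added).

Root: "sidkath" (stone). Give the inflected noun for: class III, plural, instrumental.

Attach case instrumental -ath → sidkathath.
Attach noun class class III -akh (after consonant 'th') → sidkathathakh.
Attach number plural -de → sidkathathakhde.
Apply vowel harmony: sidkathathakhde → sidkathathakhda.

sidkathathakhda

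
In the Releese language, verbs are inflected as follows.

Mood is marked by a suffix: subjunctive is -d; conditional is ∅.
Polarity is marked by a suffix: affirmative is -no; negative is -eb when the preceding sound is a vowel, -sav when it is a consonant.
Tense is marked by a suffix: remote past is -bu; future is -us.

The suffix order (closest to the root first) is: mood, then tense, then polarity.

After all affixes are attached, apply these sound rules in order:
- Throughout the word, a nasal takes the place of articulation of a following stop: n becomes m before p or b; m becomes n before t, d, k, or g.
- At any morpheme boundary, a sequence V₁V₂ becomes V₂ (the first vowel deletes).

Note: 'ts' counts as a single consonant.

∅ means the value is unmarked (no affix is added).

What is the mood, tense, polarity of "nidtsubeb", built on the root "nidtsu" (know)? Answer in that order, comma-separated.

Segment: nidtsu-bu-eb.
mood: ∅ → conditional.
tense: -bu → remote past.
polarity: -eb/sav → negative.

conditional, remote past, negative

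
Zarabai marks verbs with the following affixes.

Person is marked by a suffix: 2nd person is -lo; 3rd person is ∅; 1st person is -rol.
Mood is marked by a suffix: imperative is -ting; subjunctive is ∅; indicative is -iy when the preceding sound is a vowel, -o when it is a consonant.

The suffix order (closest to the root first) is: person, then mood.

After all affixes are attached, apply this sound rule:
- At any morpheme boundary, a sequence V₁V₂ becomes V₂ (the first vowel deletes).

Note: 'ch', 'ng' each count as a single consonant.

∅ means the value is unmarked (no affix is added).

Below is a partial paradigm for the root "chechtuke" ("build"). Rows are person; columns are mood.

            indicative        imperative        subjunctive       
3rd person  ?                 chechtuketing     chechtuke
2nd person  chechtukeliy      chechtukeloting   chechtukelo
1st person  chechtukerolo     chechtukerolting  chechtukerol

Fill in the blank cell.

chechtukiy

person = 3rd person: zero marking, form stays chechtuke.
Attach mood indicative -iy (after vowel 'e') → chechtukeiy.
Apply vowel deletion: chechtukeiy → chechtukiy.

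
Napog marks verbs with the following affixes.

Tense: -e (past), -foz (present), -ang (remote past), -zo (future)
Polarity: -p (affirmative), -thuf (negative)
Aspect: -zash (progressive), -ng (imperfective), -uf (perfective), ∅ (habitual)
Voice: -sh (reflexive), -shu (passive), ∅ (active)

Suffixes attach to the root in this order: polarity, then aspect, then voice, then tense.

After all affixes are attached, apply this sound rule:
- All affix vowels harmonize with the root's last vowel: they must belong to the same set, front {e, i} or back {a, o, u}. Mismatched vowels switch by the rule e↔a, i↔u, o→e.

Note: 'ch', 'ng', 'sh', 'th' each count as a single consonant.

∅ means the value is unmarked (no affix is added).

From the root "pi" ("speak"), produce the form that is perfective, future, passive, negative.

Attach polarity negative -thuf → pithuf.
Attach aspect perfective -uf → pithufuf.
Attach voice passive -shu → pithufufshu.
Attach tense future -zo → pithufufshuzo.
Apply vowel harmony: pithufufshuzo → pithififshize.

pithififshize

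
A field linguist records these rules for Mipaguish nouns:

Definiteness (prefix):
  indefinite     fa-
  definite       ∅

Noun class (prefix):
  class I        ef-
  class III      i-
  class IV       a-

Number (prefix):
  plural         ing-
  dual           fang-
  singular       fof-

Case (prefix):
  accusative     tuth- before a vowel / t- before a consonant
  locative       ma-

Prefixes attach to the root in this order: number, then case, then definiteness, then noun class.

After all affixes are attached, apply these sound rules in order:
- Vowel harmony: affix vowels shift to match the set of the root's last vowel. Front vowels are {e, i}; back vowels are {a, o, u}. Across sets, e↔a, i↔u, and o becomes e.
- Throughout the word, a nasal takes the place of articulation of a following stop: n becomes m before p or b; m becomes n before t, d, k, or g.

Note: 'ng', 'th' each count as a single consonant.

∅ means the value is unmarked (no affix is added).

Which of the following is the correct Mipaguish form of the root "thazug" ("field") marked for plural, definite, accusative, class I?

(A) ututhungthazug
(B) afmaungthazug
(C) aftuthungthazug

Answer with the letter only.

Attach number plural ing- → ingthazug.
Attach case accusative tuth- (before vowel 'i') → tuthingthazug.
definiteness = definite: zero marking, form stays tuthingthazug.
Attach noun class class I ef- → eftuthingthazug.
Apply vowel harmony: eftuthingthazug → aftuthungthazug.
Nasal assimilation: no change.
So the correct form is aftuthungthazug, option (C).
(A) ututhungthazug is wrong: it uses class III instead of class I for noun class.
(B) afmaungthazug is wrong: it uses locative instead of accusative for case.

C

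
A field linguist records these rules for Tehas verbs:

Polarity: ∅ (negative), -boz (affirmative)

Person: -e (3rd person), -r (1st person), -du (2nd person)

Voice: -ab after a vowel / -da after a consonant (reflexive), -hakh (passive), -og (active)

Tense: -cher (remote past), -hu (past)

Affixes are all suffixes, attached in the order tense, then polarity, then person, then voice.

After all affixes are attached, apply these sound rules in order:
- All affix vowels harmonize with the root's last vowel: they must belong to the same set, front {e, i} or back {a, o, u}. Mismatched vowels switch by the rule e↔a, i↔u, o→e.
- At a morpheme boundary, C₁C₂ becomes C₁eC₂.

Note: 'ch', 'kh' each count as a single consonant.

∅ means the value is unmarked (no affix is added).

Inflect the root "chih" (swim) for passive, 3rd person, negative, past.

chihehiehekh

Attach tense past -hu → chihhu.
polarity = negative: zero marking, form stays chihhu.
Attach person 3rd person -e → chihhue.
Attach voice passive -hakh → chihhuehakh.
Apply vowel harmony: chihhuehakh → chihhiehekh.
Apply epenthesis: chihhiehekh → chihehiehekh.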